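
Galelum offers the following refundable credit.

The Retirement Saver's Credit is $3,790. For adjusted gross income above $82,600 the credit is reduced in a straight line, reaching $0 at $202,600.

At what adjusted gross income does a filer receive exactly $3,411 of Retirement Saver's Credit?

$94,600

$3,411 is 3,411/3,790 of the full $3,790, so 379/3,790 of the $120,000 range has been used: income = $82,600 + $120,000 × 379/3,790 = $94,600.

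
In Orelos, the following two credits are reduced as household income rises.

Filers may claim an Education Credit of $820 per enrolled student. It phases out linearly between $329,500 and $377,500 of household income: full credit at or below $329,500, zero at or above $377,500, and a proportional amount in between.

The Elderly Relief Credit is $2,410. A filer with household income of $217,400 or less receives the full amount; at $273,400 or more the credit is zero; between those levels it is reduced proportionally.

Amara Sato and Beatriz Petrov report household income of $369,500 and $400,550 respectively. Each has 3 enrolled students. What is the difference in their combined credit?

$410

Amara ($369,500): Education Credit: base = 3 × $820 = $2,460. $369,500 is $40,000 into a $48,000 phase-out range, leaving 8,000/48,000 of the credit: $2,460 × 8,000/48,000 = $410. Elderly Relief Credit: $369,500 is at or above $273,400, so the credit is $0. total $410 + $0 = $410
Beatriz ($400,550): Education Credit: base = 3 × $820 = $2,460. $400,550 is at or above $377,500, so the credit is $0. Elderly Relief Credit: $400,550 is at or above $273,400, so the credit is $0. total $0 + $0 = $0
Difference: |$410 − $0| = $410.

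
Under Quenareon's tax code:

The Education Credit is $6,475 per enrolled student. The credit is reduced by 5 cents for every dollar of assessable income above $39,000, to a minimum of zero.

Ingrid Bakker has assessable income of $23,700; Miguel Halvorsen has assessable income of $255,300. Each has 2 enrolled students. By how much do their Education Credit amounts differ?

$10,815

Ingrid ($23,700): Education Credit: base = 2 × $6,475 = $12,950. $23,700 is at or below the $39,000 threshold, so the full $12,950 applies.
Miguel ($255,300): Education Credit: base = 2 × $6,475 = $12,950. 5% of the $216,300 excess over $39,000 is $10,815; credit = $12,950 − $10,815 = $2,135.
Difference: |$12,950 − $2,135| = $10,815.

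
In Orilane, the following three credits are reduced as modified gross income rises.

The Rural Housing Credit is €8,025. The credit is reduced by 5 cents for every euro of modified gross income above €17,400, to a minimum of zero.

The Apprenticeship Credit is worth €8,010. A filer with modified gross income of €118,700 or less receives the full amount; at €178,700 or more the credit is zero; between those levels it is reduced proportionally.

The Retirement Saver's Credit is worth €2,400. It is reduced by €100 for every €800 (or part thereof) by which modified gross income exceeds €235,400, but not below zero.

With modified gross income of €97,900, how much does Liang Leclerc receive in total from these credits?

€14,410

Rural Housing Credit: 5% of the €80,500 excess over €17,400 is €4,025; credit = €8,025 − €4,025 = €4,000.
Apprenticeship Credit: €97,900 is at or below the €118,700 threshold, so the full €8,010 applies.
Retirement Saver's Credit: €97,900 is at or below the €235,400 threshold, so the full €2,400 applies.
Total: €4,000 + €8,010 + €2,400 = €14,410.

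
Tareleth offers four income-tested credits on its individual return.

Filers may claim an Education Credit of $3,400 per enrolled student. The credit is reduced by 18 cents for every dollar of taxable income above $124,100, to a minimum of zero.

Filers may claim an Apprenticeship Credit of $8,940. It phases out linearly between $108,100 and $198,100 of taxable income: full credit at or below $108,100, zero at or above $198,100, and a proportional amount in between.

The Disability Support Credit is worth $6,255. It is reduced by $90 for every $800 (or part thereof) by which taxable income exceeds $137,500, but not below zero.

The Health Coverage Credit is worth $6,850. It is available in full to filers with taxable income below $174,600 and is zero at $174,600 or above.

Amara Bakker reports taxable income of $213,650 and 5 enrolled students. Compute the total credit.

$881

Education Credit: base = 5 × $3,400 = $17,000. 18% of the $89,550 excess over $124,100 is $16,119; credit = $17,000 − $16,119 = $881.
Apprenticeship Credit: $213,650 is at or above $198,100, so the credit is $0.
Disability Support Credit: income exceeds $137,500 by $76,150 → 96 increments × $90 = $8,640 ≥ base, so the credit is $0.
Health Coverage Credit: $213,650 meets or exceeds the $174,600 cutoff, so the credit is $0.
Total: $881 + $0 + $0 + $0 = $881.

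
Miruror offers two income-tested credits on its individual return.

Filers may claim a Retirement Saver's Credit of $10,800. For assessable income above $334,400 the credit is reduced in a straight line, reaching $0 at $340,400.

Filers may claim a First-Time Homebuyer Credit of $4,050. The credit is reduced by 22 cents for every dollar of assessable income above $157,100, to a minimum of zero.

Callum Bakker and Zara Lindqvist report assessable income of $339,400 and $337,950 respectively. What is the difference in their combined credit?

Callum ($339,400): Retirement Saver's Credit: $339,400 is $5,000 into a $6,000 phase-out range, leaving 1,000/6,000 of the credit: $10,800 × 1,000/6,000 = $1,800. First-Time Homebuyer Credit: 22% of the $182,300 excess over $157,100 is $40,106 ≥ base, so the credit is $0. total $1,800 + $0 = $1,800
Zara ($337,950): Retirement Saver's Credit: $337,950 is $3,550 into a $6,000 phase-out range, leaving 2,450/6,000 of the credit: $10,800 × 2,450/6,000 = $4,410. First-Time Homebuyer Credit: 22% of the $180,850 excess over $157,100 is $39,787 ≥ base, so the credit is $0. total $4,410 + $0 = $4,410
Difference: |$1,800 − $4,410| = $2,610.

$2,610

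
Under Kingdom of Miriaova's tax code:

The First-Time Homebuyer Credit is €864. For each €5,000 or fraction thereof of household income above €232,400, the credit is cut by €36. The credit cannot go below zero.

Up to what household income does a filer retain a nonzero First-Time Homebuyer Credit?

€347,400

After 23 increments the reduction is 23 × €36 = €828, leaving €36; one more increment wipes it out. Increment 23 ends at excess 23 × €5,000 = €115,000, so the highest qualifying income is €232,400 + €115,000 = €347,400.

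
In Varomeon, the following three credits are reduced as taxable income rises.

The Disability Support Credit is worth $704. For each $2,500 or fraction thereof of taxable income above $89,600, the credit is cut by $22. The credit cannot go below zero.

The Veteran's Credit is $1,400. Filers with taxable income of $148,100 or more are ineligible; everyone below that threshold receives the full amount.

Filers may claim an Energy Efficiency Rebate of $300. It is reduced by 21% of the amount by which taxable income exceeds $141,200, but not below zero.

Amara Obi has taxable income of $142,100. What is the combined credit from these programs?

$1,753

Disability Support Credit: income exceeds $89,600 by $52,500, which is 21 full-or-partial $2,500 increments; reduction = 21 × $22 = $462, leaving $242.
Veteran's Credit: $142,100 is below the $148,100 cutoff, so the full $1,400 applies.
Energy Efficiency Rebate: 21% of the $900 excess over $141,200 is $189; credit = $300 − $189 = $111.
Total: $242 + $1,400 + $111 = $1,753.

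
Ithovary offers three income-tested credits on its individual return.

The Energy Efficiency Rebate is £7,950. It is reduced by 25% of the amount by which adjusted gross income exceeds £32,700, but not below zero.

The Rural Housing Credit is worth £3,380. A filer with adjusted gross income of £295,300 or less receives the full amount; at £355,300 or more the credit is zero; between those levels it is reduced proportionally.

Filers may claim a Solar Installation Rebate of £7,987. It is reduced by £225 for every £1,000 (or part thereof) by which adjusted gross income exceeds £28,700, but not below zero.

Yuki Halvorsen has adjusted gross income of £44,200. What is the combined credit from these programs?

Energy Efficiency Rebate: 25% of the £11,500 excess over £32,700 is £2,875; credit = £7,950 − £2,875 = £5,075.
Rural Housing Credit: £44,200 is at or below the £295,300 threshold, so the full £3,380 applies.
Solar Installation Rebate: income exceeds £28,700 by £15,500, which is 16 full-or-partial £1,000 increments; reduction = 16 × £225 = £3,600, leaving £4,387.
Total: £5,075 + £3,380 + £4,387 = £12,842.

£12,842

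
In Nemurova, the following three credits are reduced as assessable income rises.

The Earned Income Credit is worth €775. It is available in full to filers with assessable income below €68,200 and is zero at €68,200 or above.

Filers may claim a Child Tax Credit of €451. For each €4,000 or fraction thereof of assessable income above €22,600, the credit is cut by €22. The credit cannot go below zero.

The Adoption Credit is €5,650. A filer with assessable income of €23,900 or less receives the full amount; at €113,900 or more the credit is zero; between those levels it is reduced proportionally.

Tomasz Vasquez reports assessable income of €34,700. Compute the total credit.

Earned Income Credit: €34,700 is below the €68,200 cutoff, so the full €775 applies.
Child Tax Credit: income exceeds €22,600 by €12,100, which is 4 full-or-partial €4,000 increments; reduction = 4 × €22 = €88, leaving €363.
Adoption Credit: €34,700 is €10,800 into a €90,000 phase-out range, leaving 79,200/90,000 of the credit: €5,650 × 79,200/90,000 = €4,972.
Total: €775 + €363 + €4,972 = €6,110.

€6,110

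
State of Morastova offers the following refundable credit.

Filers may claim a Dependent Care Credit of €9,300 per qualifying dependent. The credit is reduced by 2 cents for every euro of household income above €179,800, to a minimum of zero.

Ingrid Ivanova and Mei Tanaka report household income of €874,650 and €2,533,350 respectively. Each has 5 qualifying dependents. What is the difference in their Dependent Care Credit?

€32,603

Ingrid (€874,650): Dependent Care Credit: base = 5 × €9,300 = €46,500. 2% of the €694,850 excess over €179,800 is €13,897; credit = €46,500 − €13,897 = €32,603.
Mei (€2,533,350): Dependent Care Credit: base = 5 × €9,300 = €46,500. 2% of the €2,353,550 excess over €179,800 is €47,071 ≥ base, so the credit is €0.
Difference: |€32,603 − €0| = €32,603.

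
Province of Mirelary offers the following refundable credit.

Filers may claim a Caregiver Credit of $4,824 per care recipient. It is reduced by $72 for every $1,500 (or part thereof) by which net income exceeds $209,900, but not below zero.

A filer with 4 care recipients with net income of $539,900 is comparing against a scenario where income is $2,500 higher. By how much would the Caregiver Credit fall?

$144

At $539,900 — base = 4 × $4,824 = $19,296. income exceeds $209,900 by $330,000, which is 220 full-or-partial $1,500 increments; reduction = 220 × $72 = $15,840, leaving $3,456.
At $542,400 — base = 4 × $4,824 = $19,296. income exceeds $209,900 by $332,500, which is 222 full-or-partial $1,500 increments; reduction = 222 × $72 = $15,984, leaving $3,312.
Lost: $3,456 − $3,312 = $144.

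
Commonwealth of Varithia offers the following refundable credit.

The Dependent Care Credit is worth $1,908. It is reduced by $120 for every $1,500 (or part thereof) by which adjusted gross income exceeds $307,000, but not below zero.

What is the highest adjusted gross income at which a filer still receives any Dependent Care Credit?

After 15 increments the reduction is 15 × $120 = $1,800, leaving $108; one more increment wipes it out. Increment 15 ends at excess 15 × $1,500 = $22,500, so the highest qualifying income is $307,000 + $22,500 = $329,500.

$329,500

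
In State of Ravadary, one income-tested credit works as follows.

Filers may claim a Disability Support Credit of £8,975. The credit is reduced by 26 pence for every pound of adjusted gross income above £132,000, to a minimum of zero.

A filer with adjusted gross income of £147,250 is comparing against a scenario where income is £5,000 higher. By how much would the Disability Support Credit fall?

At £147,250 — 26% of the £15,250 excess over £132,000 is £3,965; credit = £8,975 − £3,965 = £5,010.
At £152,250 — 26% of the £20,250 excess over £132,000 is £5,265; credit = £8,975 − £5,265 = £3,710.
Lost: £5,010 − £3,710 = £1,300.

£1,300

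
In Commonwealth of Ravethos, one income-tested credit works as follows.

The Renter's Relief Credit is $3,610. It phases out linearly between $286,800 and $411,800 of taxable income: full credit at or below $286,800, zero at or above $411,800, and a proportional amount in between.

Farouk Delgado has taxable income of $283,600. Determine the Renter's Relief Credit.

Renter's Relief Credit: $283,600 is at or below the $286,800 threshold, so the full $3,610 applies.

$3,610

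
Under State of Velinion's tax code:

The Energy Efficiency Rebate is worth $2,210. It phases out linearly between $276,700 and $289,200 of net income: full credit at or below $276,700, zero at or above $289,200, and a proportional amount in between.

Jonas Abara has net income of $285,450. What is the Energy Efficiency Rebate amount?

Energy Efficiency Rebate: $285,450 is $8,750 into a $12,500 phase-out range, leaving 3,750/12,500 of the credit: $2,210 × 3,750/12,500 = $663.

$663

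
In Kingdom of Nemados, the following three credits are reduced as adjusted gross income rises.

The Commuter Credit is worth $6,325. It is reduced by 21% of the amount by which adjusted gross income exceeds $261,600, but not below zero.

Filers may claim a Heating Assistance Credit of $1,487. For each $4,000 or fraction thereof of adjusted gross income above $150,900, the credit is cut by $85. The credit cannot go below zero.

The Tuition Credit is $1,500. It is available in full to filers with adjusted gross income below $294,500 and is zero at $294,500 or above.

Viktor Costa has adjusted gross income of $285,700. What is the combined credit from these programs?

$2,764

Commuter Credit: 21% of the $24,100 excess over $261,600 is $5,061; credit = $6,325 − $5,061 = $1,264.
Heating Assistance Credit: income exceeds $150,900 by $134,800 → 34 increments × $85 = $2,890 ≥ base, so the credit is $0.
Tuition Credit: $285,700 is below the $294,500 cutoff, so the full $1,500 applies.
Total: $1,264 + $0 + $1,500 = $2,764.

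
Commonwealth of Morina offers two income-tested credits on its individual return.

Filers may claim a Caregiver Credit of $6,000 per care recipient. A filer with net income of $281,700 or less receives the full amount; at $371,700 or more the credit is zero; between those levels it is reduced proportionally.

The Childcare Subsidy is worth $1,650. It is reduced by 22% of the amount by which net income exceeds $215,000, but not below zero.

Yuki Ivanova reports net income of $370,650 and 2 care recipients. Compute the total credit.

Caregiver Credit: base = 2 × $6,000 = $12,000. $370,650 is $88,950 into a $90,000 phase-out range, leaving 1,050/90,000 of the credit: $12,000 × 1,050/90,000 = $140.
Childcare Subsidy: 22% of the $155,650 excess over $215,000 is $34,243 ≥ base, so the credit is $0.
Total: $140 + $0 = $140.

$140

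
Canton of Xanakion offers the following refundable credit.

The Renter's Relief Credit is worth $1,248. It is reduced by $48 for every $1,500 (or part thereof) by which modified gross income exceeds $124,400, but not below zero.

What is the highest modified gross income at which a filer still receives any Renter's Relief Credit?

$161,900

After 25 increments the reduction is 25 × $48 = $1,200, leaving $48; one more increment wipes it out. Increment 25 ends at excess 25 × $1,500 = $37,500, so the highest qualifying income is $124,400 + $37,500 = $161,900.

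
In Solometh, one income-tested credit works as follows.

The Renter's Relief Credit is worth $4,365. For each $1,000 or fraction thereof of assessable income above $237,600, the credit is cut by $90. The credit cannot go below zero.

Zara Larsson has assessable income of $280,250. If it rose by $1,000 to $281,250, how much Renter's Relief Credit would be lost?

At $280,250 — income exceeds $237,600 by $42,650, which is 43 full-or-partial $1,000 increments; reduction = 43 × $90 = $3,870, leaving $495.
At $281,250 — income exceeds $237,600 by $43,650, which is 44 full-or-partial $1,000 increments; reduction = 44 × $90 = $3,960, leaving $405.
Lost: $495 − $405 = $90.

$90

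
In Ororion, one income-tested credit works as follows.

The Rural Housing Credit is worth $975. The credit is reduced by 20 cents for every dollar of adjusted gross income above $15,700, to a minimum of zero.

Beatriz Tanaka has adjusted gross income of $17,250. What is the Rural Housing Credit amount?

$665

Rural Housing Credit: 20% of the $1,550 excess over $15,700 is $310; credit = $975 − $310 = $665.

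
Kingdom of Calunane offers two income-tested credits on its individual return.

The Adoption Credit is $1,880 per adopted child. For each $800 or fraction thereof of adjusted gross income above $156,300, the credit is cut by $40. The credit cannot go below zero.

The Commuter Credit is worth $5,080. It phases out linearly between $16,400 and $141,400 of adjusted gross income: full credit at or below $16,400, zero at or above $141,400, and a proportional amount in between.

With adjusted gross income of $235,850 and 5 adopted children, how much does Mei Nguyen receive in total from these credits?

Adoption Credit: base = 5 × $1,880 = $9,400. income exceeds $156,300 by $79,550, which is 100 full-or-partial $800 increments; reduction = 100 × $40 = $4,000, leaving $5,400.
Commuter Credit: $235,850 is at or above $141,400, so the credit is $0.
Total: $5,400 + $0 = $5,400.

$5,400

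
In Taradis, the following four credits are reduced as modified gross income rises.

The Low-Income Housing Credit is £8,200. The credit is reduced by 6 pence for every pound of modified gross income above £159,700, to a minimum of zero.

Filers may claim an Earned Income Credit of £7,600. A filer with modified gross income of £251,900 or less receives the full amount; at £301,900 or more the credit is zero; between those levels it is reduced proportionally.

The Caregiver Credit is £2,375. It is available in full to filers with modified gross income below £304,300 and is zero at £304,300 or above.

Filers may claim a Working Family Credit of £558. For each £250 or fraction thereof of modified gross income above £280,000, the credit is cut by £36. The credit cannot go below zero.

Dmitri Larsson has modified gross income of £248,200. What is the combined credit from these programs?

Low-Income Housing Credit: 6% of the £88,500 excess over £159,700 is £5,310; credit = £8,200 − £5,310 = £2,890.
Earned Income Credit: £248,200 is at or below the £251,900 threshold, so the full £7,600 applies.
Caregiver Credit: £248,200 is below the £304,300 cutoff, so the full £2,375 applies.
Working Family Credit: £248,200 is at or below the £280,000 threshold, so the full £558 applies.
Total: £2,890 + £7,600 + £2,375 + £558 = £13,423.

£13,423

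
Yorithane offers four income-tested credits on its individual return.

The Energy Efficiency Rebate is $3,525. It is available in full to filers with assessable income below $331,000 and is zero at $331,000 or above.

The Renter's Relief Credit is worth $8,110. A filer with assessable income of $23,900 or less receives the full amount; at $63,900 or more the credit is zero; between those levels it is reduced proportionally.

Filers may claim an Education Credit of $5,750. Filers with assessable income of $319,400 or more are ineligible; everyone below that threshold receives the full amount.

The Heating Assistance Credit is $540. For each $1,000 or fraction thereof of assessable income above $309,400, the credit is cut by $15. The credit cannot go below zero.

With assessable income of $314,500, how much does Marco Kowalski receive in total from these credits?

Energy Efficiency Rebate: $314,500 is below the $331,000 cutoff, so the full $3,525 applies.
Renter's Relief Credit: $314,500 is at or above $63,900, so the credit is $0.
Education Credit: $314,500 is below the $319,400 cutoff, so the full $5,750 applies.
Heating Assistance Credit: income exceeds $309,400 by $5,100, which is 6 full-or-partial $1,000 increments; reduction = 6 × $15 = $90, leaving $450.
Total: $3,525 + $0 + $5,750 + $450 = $9,725.

$9,725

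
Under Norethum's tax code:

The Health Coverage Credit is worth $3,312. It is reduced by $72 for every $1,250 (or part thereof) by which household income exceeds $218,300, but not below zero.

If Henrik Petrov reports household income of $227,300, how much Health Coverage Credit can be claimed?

Health Coverage Credit: income exceeds $218,300 by $9,000, which is 8 full-or-partial $1,250 increments; reduction = 8 × $72 = $576, leaving $2,736.

$2,736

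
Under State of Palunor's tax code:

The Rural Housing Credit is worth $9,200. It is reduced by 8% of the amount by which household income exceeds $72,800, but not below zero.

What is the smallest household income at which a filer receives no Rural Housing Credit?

The credit falls by 8% of each dollar above $72,800, so it reaches zero when the excess is $9,200 / 8% = $115,000: income = $72,800 + $115,000 = $187,800.

$187,800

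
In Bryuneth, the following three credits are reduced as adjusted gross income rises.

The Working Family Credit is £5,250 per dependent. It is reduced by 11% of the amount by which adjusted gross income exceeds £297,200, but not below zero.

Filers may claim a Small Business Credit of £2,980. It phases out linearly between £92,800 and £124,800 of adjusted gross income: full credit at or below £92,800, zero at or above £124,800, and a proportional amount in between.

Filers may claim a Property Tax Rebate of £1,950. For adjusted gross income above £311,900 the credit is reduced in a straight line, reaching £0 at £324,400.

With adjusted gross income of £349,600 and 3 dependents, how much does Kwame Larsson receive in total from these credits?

£9,986

Working Family Credit: base = 3 × £5,250 = £15,750. 11% of the £52,400 excess over £297,200 is £5,764; credit = £15,750 − £5,764 = £9,986.
Small Business Credit: £349,600 is at or above £124,800, so the credit is £0.
Property Tax Rebate: £349,600 is at or above £324,400, so the credit is £0.
Total: £9,986 + £0 + £0 = £9,986.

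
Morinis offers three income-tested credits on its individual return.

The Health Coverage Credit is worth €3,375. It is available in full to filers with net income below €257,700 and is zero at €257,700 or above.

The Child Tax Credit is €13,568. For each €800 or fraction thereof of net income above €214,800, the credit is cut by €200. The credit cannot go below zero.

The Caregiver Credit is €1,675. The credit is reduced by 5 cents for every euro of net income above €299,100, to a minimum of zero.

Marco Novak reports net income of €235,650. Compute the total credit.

€13,218

Health Coverage Credit: €235,650 is below the €257,700 cutoff, so the full €3,375 applies.
Child Tax Credit: income exceeds €214,800 by €20,850, which is 27 full-or-partial €800 increments; reduction = 27 × €200 = €5,400, leaving €8,168.
Caregiver Credit: €235,650 is at or below the €299,100 threshold, so the full €1,675 applies.
Total: €3,375 + €8,168 + €1,675 = €13,218.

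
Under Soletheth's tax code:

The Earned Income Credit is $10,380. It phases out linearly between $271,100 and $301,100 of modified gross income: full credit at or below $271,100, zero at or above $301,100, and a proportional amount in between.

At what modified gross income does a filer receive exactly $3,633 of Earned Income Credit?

$290,600

$3,633 is 3,633/10,380 of the full $10,380, so 6,747/10,380 of the $30,000 range has been used: income = $271,100 + $30,000 × 6,747/10,380 = $290,600.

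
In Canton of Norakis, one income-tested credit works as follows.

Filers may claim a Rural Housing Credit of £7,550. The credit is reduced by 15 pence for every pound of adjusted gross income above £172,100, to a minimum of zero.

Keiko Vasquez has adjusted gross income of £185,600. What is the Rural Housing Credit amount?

£5,525

Rural Housing Credit: 15% of the £13,500 excess over £172,100 is £2,025; credit = £7,550 − £2,025 = £5,525.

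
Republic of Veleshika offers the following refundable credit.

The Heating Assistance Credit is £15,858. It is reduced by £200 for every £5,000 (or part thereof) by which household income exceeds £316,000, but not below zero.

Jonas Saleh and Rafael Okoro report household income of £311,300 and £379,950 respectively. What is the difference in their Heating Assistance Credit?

Jonas (£311,300): Heating Assistance Credit: £311,300 is at or below the £316,000 threshold, so the full £15,858 applies.
Rafael (£379,950): Heating Assistance Credit: income exceeds £316,000 by £63,950, which is 13 full-or-partial £5,000 increments; reduction = 13 × £200 = £2,600, leaving £13,258.
Difference: |£15,858 − £13,258| = £2,600.

£2,600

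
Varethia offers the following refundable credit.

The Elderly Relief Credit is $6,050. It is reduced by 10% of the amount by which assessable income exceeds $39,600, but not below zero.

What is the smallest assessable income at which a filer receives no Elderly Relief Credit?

$100,100

The credit falls by 10% of each dollar above $39,600, so it reaches zero when the excess is $6,050 / 10% = $60,500: income = $39,600 + $60,500 = $100,100.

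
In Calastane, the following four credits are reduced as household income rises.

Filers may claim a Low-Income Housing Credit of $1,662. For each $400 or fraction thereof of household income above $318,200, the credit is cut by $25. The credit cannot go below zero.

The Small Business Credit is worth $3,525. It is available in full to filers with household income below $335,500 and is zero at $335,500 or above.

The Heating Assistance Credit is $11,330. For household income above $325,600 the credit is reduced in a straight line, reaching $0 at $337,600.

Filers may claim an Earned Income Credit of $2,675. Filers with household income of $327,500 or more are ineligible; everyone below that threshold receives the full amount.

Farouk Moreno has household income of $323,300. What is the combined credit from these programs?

$18,867

Low-Income Housing Credit: income exceeds $318,200 by $5,100, which is 13 full-or-partial $400 increments; reduction = 13 × $25 = $325, leaving $1,337.
Small Business Credit: $323,300 is below the $335,500 cutoff, so the full $3,525 applies.
Heating Assistance Credit: $323,300 is at or below the $325,600 threshold, so the full $11,330 applies.
Earned Income Credit: $323,300 is below the $327,500 cutoff, so the full $2,675 applies.
Total: $1,337 + $3,525 + $11,330 + $2,675 = $18,867.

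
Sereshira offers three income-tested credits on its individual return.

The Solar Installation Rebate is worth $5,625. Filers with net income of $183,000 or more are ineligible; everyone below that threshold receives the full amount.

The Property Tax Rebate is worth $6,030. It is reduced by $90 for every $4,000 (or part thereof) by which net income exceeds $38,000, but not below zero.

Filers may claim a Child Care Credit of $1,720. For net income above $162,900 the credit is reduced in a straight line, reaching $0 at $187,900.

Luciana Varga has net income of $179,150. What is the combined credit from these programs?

$9,017

Solar Installation Rebate: $179,150 is below the $183,000 cutoff, so the full $5,625 applies.
Property Tax Rebate: income exceeds $38,000 by $141,150, which is 36 full-or-partial $4,000 increments; reduction = 36 × $90 = $3,240, leaving $2,790.
Child Care Credit: $179,150 is $16,250 into a $25,000 phase-out range, leaving 8,750/25,000 of the credit: $1,720 × 8,750/25,000 = $602.
Total: $5,625 + $2,790 + $602 = $9,017.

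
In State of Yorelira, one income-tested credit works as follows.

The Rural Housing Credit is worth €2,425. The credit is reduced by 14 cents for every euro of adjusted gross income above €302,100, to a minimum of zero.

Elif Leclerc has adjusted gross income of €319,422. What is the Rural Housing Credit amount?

€0

Rural Housing Credit: 14% of the €17,322 excess over €302,100 is €2,425.08 ≥ base, so the credit is €0.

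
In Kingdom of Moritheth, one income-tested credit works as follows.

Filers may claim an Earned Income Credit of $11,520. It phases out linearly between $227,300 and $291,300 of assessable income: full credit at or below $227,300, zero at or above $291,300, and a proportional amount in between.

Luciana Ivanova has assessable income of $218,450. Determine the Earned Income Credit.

Earned Income Credit: $218,450 is at or below the $227,300 threshold, so the full $11,520 applies.

$11,520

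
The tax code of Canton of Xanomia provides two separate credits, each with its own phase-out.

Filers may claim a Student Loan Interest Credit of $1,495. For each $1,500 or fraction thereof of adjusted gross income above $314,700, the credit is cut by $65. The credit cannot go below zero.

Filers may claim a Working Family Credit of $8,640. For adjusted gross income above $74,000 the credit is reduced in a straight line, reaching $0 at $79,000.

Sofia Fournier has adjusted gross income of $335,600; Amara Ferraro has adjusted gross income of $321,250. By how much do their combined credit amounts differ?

Sofia ($335,600): Student Loan Interest Credit: income exceeds $314,700 by $20,900, which is 14 full-or-partial $1,500 increments; reduction = 14 × $65 = $910, leaving $585. Working Family Credit: $335,600 is at or above $79,000, so the credit is $0. total $585 + $0 = $585
Amara ($321,250): Student Loan Interest Credit: income exceeds $314,700 by $6,550, which is 5 full-or-partial $1,500 increments; reduction = 5 × $65 = $325, leaving $1,170. Working Family Credit: $321,250 is at or above $79,000, so the credit is $0. total $1,170 + $0 = $1,170
Difference: |$585 − $1,170| = $585.

$585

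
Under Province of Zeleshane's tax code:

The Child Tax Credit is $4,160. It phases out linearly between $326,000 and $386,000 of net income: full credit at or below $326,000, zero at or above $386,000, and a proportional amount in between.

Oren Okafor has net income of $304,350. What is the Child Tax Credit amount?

$4,160

Child Tax Credit: $304,350 is at or below the $326,000 threshold, so the full $4,160 applies.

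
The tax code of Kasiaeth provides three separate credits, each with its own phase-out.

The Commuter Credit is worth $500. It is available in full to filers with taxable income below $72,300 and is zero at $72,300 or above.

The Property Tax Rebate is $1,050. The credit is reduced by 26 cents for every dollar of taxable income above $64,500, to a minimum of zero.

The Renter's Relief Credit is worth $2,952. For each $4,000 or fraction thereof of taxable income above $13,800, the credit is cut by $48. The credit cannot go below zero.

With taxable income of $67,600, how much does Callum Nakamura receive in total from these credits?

$3,024

Commuter Credit: $67,600 is below the $72,300 cutoff, so the full $500 applies.
Property Tax Rebate: 26% of the $3,100 excess over $64,500 is $806; credit = $1,050 − $806 = $244.
Renter's Relief Credit: income exceeds $13,800 by $53,800, which is 14 full-or-partial $4,000 increments; reduction = 14 × $48 = $672, leaving $2,280.
Total: $500 + $244 + $2,280 = $3,024.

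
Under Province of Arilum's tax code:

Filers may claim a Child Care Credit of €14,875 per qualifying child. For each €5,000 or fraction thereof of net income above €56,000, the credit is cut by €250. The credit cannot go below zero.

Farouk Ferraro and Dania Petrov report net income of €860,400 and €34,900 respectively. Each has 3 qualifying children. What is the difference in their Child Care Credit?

€40,250

Farouk (€860,400): Child Care Credit: base = 3 × €14,875 = €44,625. income exceeds €56,000 by €804,400, which is 161 full-or-partial €5,000 increments; reduction = 161 × €250 = €40,250, leaving €4,375.
Dania (€34,900): Child Care Credit: base = 3 × €14,875 = €44,625. €34,900 is at or below the €56,000 threshold, so the full €44,625 applies.
Difference: |€4,375 − €44,625| = €40,250.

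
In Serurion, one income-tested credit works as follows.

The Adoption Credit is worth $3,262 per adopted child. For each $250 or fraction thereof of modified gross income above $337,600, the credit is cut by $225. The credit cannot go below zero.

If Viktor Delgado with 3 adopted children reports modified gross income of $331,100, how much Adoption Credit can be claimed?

$9,786

Adoption Credit: base = 3 × $3,262 = $9,786. $331,100 is at or below the $337,600 threshold, so the full $9,786 applies.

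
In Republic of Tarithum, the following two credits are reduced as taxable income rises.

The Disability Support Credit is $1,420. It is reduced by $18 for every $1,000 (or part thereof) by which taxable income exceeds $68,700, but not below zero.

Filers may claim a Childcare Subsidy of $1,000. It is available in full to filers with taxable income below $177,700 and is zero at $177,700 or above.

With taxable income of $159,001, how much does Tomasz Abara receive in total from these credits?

$1,000

Disability Support Credit: income exceeds $68,700 by $90,301 → 91 increments × $18 = $1,638 ≥ base, so the credit is $0.
Childcare Subsidy: $159,001 is below the $177,700 cutoff, so the full $1,000 applies.
Total: $0 + $1,000 = $1,000.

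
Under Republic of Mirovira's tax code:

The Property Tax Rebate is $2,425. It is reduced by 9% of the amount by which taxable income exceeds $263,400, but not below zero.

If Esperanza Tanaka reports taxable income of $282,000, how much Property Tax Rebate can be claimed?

$751

Property Tax Rebate: 9% of the $18,600 excess over $263,400 is $1,674; credit = $2,425 − $1,674 = $751.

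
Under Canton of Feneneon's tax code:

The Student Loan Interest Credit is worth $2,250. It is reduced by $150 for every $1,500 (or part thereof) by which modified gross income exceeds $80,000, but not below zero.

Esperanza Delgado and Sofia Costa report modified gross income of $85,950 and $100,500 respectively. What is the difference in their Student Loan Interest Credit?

$1,500

Esperanza ($85,950): Student Loan Interest Credit: income exceeds $80,000 by $5,950, which is 4 full-or-partial $1,500 increments; reduction = 4 × $150 = $600, leaving $1,650.
Sofia ($100,500): Student Loan Interest Credit: income exceeds $80,000 by $20,500, which is 14 full-or-partial $1,500 increments; reduction = 14 × $150 = $2,100, leaving $150.
Difference: |$1,650 − $150| = $1,500.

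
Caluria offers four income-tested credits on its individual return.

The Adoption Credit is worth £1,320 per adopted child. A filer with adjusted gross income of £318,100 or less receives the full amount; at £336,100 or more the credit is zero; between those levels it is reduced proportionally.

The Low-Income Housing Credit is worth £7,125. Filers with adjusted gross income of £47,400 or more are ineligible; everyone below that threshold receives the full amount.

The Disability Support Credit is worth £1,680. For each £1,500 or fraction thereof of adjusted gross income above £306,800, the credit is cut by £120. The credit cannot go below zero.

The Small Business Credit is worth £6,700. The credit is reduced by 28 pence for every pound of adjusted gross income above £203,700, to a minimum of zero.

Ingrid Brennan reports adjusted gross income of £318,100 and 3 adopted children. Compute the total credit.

Adoption Credit: base = 3 × £1,320 = £3,960. £318,100 is at or below the £318,100 threshold, so the full £3,960 applies.
Low-Income Housing Credit: £318,100 meets or exceeds the £47,400 cutoff, so the credit is £0.
Disability Support Credit: income exceeds £306,800 by £11,300, which is 8 full-or-partial £1,500 increments; reduction = 8 × £120 = £960, leaving £720.
Small Business Credit: 28% of the £114,400 excess over £203,700 is £32,032 ≥ base, so the credit is £0.
Total: £3,960 + £0 + £720 + £0 = £4,680.

£4,680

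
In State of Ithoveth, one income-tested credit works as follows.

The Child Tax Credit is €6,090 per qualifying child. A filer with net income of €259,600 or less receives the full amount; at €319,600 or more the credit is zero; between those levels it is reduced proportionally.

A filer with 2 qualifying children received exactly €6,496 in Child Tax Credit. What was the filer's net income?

Full credit = 2 × €6,090 = €12,180.
€6,496 is 6,496/12,180 of the full €12,180, so 5,684/12,180 of the €60,000 range has been used: income = €259,600 + €60,000 × 5,684/12,180 = €287,600.

€287,600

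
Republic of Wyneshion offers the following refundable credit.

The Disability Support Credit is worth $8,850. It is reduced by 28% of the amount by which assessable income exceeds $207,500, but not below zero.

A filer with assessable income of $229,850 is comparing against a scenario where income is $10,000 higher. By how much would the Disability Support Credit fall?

At $229,850 — 28% of the $22,350 excess over $207,500 is $6,258; credit = $8,850 − $6,258 = $2,592.
At $239,850 — 28% of the $32,350 excess over $207,500 is $9,058 ≥ base, so the credit is $0.
Lost: $2,592 − $0 = $2,592.

$2,592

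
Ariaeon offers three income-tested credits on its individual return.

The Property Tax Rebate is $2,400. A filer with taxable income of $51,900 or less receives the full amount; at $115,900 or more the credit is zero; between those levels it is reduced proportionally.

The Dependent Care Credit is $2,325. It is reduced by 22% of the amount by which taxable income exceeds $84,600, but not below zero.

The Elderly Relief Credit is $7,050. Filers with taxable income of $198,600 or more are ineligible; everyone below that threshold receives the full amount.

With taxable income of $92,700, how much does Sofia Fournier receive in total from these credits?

$8,463

Property Tax Rebate: $92,700 is $40,800 into a $64,000 phase-out range, leaving 23,200/64,000 of the credit: $2,400 × 23,200/64,000 = $870.
Dependent Care Credit: 22% of the $8,100 excess over $84,600 is $1,782; credit = $2,325 − $1,782 = $543.
Elderly Relief Credit: $92,700 is below the $198,600 cutoff, so the full $7,050 applies.
Total: $870 + $543 + $7,050 = $8,463.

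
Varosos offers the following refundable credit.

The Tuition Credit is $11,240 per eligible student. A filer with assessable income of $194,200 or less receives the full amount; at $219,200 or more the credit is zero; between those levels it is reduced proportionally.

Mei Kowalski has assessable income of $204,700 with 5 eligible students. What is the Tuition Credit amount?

Tuition Credit: base = 5 × $11,240 = $56,200. $204,700 is $10,500 into a $25,000 phase-out range, leaving 14,500/25,000 of the credit: $56,200 × 14,500/25,000 = $32,596.

$32,596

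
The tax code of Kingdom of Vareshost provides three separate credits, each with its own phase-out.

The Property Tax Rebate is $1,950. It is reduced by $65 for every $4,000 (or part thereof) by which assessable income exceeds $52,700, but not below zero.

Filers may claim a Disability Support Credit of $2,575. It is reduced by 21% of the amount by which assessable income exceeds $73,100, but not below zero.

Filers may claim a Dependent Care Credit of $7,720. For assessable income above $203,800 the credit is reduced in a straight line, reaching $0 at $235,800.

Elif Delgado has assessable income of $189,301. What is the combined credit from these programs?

Property Tax Rebate: income exceeds $52,700 by $136,601 → 35 increments × $65 = $2,275 ≥ base, so the credit is $0.
Disability Support Credit: 21% of the $116,201 excess over $73,100 is $24,402.21 ≥ base, so the credit is $0.
Dependent Care Credit: $189,301 is at or below the $203,800 threshold, so the full $7,720 applies.
Total: $0 + $0 + $7,720 = $7,720.

$7,720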